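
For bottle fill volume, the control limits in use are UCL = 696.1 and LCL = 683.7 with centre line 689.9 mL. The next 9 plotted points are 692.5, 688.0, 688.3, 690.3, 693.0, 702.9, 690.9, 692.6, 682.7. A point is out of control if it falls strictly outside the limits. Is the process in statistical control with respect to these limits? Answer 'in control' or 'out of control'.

Compare each point to [683.7, 696.1]: sample 6 = 702.9 > UCL; sample 9 = 682.7 < LCL.

out of control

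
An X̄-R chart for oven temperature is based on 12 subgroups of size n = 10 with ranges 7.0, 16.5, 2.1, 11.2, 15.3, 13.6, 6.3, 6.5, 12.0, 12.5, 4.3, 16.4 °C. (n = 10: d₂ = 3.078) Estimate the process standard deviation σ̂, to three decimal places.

3.349

R̄ = (7.0 + 16.5 + 2.1 + 11.2 + 15.3 + 13.6 + 6.3 + 6.5 + 12.0 + 12.5 + 4.3 + 16.4) / 12 = 10.3083
σ̂ = R̄ / d₂ = 10.3083 / 3.078 = 3.3490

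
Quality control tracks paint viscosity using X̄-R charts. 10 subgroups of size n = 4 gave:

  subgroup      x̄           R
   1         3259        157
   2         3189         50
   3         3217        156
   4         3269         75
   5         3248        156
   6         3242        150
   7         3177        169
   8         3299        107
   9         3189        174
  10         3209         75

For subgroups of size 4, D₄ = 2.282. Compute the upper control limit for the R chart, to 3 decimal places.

R̄ = (157 + 50 + 156 + 75 + 156 + 150 + 169 + 107 + 174 + 75) / 10 = 1269.0000 / 10 = 126.9000
UCL_R = D₄·R̄ = 2.282 × 126.9000 = 289.5858

289.586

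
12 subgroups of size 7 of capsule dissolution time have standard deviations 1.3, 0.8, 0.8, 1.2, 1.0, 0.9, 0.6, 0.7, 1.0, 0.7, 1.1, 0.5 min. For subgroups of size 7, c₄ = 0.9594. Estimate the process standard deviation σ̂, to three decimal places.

0.921

s̄ = (1.3 + 0.8 + 0.8 + 1.2 + 1.0 + 0.9 + 0.6 + 0.7 + 1.0 + 0.7 + 1.1 + 0.5) / 12 = 0.8833
σ̂ = s̄ / c₄ = 0.8833 / 0.9594 = 0.9207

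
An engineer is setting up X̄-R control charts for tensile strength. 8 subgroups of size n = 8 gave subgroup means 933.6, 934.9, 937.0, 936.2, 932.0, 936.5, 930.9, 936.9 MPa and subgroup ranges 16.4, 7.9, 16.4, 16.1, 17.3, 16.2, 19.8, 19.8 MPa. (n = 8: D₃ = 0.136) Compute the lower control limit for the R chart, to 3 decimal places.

R̄ = (16.4 + 7.9 + 16.4 + 16.1 + 17.3 + 16.2 + 19.8 + 19.8) / 8 = 129.9000 / 8 = 16.2375
LCL_R = D₃·R̄ = 0.136 × 16.2375 = 2.2083

2.208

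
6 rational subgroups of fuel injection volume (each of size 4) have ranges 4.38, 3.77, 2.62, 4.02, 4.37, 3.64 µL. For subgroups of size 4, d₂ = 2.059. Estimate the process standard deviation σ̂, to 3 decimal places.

R̄ = (4.38 + 3.77 + 2.62 + 4.02 + 4.37 + 3.64) / 6 = 3.8000
σ̂ = R̄ / d₂ = 3.8000 / 2.059 = 1.8456

1.846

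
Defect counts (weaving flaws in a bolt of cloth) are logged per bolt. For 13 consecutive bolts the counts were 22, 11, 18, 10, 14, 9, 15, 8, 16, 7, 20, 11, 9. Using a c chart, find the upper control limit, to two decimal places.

23.93

c̄ = (22 + 11 + 18 + 10 + 14 + 9 + 15 + 8 + 16 + 7 + 20 + 11 + 9) / 13 = 170 / 13 = 13.0769
UCL = c̄ + 3√c̄ = 13.0769 + 3 × √13.0769 = 13.0769 + 3 × 3.6162 = 23.9255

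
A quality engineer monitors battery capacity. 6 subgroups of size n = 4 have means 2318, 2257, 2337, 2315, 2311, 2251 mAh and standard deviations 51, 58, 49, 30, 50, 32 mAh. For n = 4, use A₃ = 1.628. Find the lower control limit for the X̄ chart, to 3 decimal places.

X̄̄ = (2318 + 2257 + 2337 + 2315 + 2311 + 2251) / 6 = 2298.1667
s̄ = (51 + 58 + 49 + 30 + 50 + 32) / 6 = 45.0000
LCL = X̄̄ − A₃·s̄ = 2298.1667 − 1.628 × 45.0000 = 2224.9067

2224.907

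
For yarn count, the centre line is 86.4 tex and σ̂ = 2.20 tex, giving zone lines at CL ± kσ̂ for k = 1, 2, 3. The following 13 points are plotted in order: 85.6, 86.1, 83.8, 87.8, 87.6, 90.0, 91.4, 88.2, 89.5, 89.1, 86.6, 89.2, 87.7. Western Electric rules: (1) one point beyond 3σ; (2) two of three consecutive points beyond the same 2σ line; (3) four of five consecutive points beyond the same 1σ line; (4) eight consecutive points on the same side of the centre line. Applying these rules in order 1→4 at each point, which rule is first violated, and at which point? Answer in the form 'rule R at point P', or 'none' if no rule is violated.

rule 3 at point 10

Zone of each point (C = within 1σ̂, B = 1σ̂–2σ̂, A = 2σ̂–3σ̂, * = beyond 3σ̂; sign = side of CL): 1:-C, 2:-C, 3:-B, 4:+C, 5:+C, 6:+B, 7:+A, 8:+C, 9:+B, 10:+B, 11:+C, 12:+B, 13:+C
Rule 3 (four of five consecutive points beyond the same 1σ limit) is satisfied at point 10.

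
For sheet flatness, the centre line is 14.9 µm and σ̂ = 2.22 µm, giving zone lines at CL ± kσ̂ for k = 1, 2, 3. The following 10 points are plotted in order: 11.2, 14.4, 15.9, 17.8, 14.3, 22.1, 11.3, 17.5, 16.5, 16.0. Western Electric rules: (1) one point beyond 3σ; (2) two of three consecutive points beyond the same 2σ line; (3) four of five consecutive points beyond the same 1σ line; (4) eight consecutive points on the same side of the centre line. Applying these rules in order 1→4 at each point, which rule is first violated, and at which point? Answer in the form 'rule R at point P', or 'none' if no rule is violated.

Zone of each point (C = within 1σ̂, B = 1σ̂–2σ̂, A = 2σ̂–3σ̂, * = beyond 3σ̂; sign = side of CL): 1:-B, 2:-C, 3:+C, 4:+B, 5:-C, 6:+*, 7:-B, 8:+B, 9:+C, 10:+C
Rule 1 (one point beyond the 3σ limits) is satisfied at point 6.

rule 1 at point 6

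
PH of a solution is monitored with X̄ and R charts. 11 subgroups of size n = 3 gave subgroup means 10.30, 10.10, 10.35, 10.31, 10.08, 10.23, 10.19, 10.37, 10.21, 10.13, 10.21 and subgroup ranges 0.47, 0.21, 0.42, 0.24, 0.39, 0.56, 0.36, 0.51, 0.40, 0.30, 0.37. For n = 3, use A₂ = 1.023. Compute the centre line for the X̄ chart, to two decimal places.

X̄̄ = (10.30 + 10.10 + 10.35 + 10.31 + 10.08 + 10.23 + 10.19 + 10.37 + 10.21 + 10.13 + 10.21) / 11 = 112.4800 / 11 = 10.2255
CL = X̄̄ = 10.2255

10.23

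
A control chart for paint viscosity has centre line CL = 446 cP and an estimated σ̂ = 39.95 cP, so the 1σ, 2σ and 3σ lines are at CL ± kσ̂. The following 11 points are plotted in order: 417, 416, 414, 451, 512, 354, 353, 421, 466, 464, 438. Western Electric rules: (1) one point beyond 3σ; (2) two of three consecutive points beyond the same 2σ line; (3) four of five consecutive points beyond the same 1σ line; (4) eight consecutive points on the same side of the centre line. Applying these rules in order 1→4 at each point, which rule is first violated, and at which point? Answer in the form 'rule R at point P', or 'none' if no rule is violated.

Zone of each point (C = within 1σ̂, B = 1σ̂–2σ̂, A = 2σ̂–3σ̂, * = beyond 3σ̂; sign = side of CL): 1:-C, 2:-C, 3:-C, 4:+C, 5:+B, 6:-A, 7:-A, 8:-C, 9:+C, 10:+C, 11:-C
Rule 2 (two of three consecutive points beyond the same 2σ limit) is satisfied at point 7.

rule 2 at point 7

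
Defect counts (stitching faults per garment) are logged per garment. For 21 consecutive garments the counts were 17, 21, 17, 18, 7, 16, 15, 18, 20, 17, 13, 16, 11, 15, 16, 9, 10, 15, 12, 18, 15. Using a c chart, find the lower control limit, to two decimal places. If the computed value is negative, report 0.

c̄ = (17 + 21 + 17 + 18 + 7 + 16 + 15 + 18 + 20 + 17 + 13 + 16 + 11 + 15 + 16 + 9 + 10 + 15 + 12 + 18 + 15) / 21 = 316 / 21 = 15.0476
LCL = c̄ − 3√c̄ = 15.0476 − 3 × 3.8791 = 3.4102

3.41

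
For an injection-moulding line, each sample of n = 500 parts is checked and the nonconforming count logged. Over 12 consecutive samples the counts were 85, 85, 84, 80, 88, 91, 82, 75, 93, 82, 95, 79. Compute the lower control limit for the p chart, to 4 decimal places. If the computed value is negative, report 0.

0.1195

p̄ = Σdᵢ / (k·n) = 1019 / (12 × 500) = 0.16983
LCL = p̄ − 3·√(p̄(1−p̄)/n) = 0.16983 − 3 × 0.01679 = 0.11946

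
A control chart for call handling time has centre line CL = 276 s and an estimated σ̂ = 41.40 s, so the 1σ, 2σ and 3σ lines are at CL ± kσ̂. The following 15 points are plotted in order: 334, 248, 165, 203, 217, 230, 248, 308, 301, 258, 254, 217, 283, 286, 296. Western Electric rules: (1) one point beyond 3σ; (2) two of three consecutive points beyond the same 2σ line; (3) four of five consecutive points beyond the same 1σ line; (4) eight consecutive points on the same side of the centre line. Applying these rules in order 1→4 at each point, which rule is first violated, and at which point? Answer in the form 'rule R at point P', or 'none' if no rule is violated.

rule 3 at point 6

Zone of each point (C = within 1σ̂, B = 1σ̂–2σ̂, A = 2σ̂–3σ̂, * = beyond 3σ̂; sign = side of CL): 1:+B, 2:-C, 3:-A, 4:-B, 5:-B, 6:-B, 7:-C, 8:+C, 9:+C, 10:-C, 11:-C, 12:-B, 13:+C, 14:+C, 15:+C
Rule 3 (four of five consecutive points beyond the same 1σ limit) is satisfied at point 6.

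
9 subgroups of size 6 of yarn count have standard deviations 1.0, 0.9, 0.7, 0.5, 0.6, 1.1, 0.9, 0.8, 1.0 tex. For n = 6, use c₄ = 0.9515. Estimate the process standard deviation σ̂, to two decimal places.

s̄ = (1.0 + 0.9 + 0.7 + 0.5 + 0.6 + 1.1 + 0.9 + 0.8 + 1.0) / 9 = 0.8333
σ̂ = s̄ / c₄ = 0.8333 / 0.9515 = 0.8758

0.88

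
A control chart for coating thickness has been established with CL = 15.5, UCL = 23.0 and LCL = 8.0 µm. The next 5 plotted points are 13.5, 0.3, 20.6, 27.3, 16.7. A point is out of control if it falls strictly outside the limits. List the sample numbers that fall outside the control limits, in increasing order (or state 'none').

2, 4

Compare each point to [8.0, 23.0]: sample 2 = 0.3 < LCL; sample 4 = 27.3 > UCL.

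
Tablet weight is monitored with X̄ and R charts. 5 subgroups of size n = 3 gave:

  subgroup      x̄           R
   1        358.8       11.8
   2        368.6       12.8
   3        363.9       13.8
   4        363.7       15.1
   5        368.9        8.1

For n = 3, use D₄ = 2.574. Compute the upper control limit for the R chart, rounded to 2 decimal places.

31.71

R̄ = (11.8 + 12.8 + 13.8 + 15.1 + 8.1) / 5 = 61.6000 / 5 = 12.3200
UCL_R = D₄·R̄ = 2.574 × 12.3200 = 31.7117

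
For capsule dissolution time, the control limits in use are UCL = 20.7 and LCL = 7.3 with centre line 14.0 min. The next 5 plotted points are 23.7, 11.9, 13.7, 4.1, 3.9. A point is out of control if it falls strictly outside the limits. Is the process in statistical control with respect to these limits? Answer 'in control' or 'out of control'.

out of control

Compare each point to [7.3, 20.7]: sample 1 = 23.7 > UCL; sample 4 = 4.1 < LCL; sample 5 = 3.9 < LCL.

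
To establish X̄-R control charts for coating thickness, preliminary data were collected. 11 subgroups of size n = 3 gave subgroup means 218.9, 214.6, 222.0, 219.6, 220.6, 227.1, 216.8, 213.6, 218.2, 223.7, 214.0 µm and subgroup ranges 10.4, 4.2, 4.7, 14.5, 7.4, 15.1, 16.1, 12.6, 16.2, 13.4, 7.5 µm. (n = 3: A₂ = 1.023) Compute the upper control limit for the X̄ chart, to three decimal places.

230.364

X̄̄ = (218.9 + 214.6 + 222.0 + 219.6 + 220.6 + 227.1 + 216.8 + 213.6 + 218.2 + 223.7 + 214.0) / 11 = 2409.1000 / 11 = 219.0091
R̄ = (10.4 + 4.2 + 4.7 + 14.5 + 7.4 + 15.1 + 16.1 + 12.6 + 16.2 + 13.4 + 7.5) / 11 = 122.1000 / 11 = 11.1000
UCL = X̄̄ + A₂·R̄ = 219.0091 + 1.023 × 11.1000 = 230.3644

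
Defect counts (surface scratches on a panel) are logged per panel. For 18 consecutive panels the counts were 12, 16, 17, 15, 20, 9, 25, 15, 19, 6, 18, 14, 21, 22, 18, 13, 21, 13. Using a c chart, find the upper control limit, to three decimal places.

28.458

c̄ = (12 + 16 + 17 + 15 + 20 + 9 + 25 + 15 + 19 + 6 + 18 + 14 + 21 + 22 + 18 + 13 + 21 + 13) / 18 = 294 / 18 = 16.3333
UCL = c̄ + 3√c̄ = 16.3333 + 3 × √16.3333 = 16.3333 + 3 × 4.0415 = 28.4577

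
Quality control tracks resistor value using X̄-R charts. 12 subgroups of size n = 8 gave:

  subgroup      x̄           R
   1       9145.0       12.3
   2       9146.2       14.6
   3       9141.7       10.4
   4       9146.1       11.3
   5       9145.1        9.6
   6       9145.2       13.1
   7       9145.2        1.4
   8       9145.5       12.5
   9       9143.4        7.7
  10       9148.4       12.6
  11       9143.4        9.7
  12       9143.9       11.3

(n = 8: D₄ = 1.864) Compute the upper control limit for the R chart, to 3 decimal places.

R̄ = (12.3 + 14.6 + 10.4 + 11.3 + 9.6 + 13.1 + 1.4 + 12.5 + 7.7 + 12.6 + 9.7 + 11.3) / 12 = 126.5000 / 12 = 10.5417
UCL_R = D₄·R̄ = 1.864 × 10.5417 = 19.6497

19.650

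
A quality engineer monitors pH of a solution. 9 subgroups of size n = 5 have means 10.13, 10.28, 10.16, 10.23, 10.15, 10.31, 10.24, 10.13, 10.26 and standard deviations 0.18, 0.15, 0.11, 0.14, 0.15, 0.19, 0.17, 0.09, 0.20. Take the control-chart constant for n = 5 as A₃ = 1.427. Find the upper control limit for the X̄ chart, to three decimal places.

X̄̄ = (10.13 + 10.28 + 10.16 + 10.23 + 10.15 + 10.31 + 10.24 + 10.13 + 10.26) / 9 = 10.2100
s̄ = (0.18 + 0.15 + 0.11 + 0.14 + 0.15 + 0.19 + 0.17 + 0.09 + 0.20) / 9 = 0.1533
UCL = X̄̄ + A₃·s̄ = 10.2100 + 1.427 × 0.1533 = 10.4288

10.429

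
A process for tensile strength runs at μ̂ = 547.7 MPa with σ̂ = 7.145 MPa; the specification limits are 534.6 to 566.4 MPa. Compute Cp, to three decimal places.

Cp = (USL − LSL) / (6σ̂) = (566.4 − 534.6) / (6 × 7.145) = 31.8000 / 42.8700 = 0.7418

0.742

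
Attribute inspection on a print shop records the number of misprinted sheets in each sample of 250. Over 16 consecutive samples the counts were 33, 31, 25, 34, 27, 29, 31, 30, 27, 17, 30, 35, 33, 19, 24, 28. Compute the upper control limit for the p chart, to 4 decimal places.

0.1734

p̄ = Σdᵢ / (k·n) = 453 / (16 × 250) = 0.11325
UCL = p̄ + 3·√(p̄(1−p̄)/n) = 0.11325 + 3 × √(0.11325×0.88675/250) = 0.11325 + 3 × 0.02004 = 0.17338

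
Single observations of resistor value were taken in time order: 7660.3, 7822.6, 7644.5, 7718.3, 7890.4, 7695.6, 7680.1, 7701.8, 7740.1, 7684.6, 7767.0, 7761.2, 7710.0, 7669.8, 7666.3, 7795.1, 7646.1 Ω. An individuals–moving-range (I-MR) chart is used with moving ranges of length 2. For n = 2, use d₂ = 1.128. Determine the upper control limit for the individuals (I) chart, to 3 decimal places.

X̄ = (7660.3 + 7822.6 + 7644.5 + 7718.3 + 7890.4 + 7695.6 + 7680.1 + 7701.8 + 7740.1 + 7684.6 + 7767.0 + 7761.2 + 7710.0 + 7669.8 + 7666.3 + 7795.1 + 7646.1) / 17 = 7720.8118
Moving ranges: 162.3, 178.1, 73.8, 172.1, 194.8, 15.5, 21.7, 38.3, 55.5, 82.4, 5.8, 51.2, 40.2, 3.5, 128.8, 149.0; M̄R̄ = 1373.0000 / 16 = 85.8125
UCL = X̄ + 3·M̄R̄/d₂ = 7720.8118 + 3 × 85.8125 / 1.128 = 7949.0365

7949.036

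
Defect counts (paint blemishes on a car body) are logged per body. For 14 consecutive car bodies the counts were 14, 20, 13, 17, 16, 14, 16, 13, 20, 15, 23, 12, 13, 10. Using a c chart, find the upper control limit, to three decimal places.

c̄ = (14 + 20 + 13 + 17 + 16 + 14 + 16 + 13 + 20 + 15 + 23 + 12 + 13 + 10) / 14 = 216 / 14 = 15.4286
UCL = c̄ + 3√c̄ = 15.4286 + 3 × √15.4286 = 15.4286 + 3 × 3.9279 = 27.2123

27.212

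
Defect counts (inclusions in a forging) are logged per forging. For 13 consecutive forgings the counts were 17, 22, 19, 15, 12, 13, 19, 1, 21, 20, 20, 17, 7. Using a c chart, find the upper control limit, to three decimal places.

27.470

c̄ = (17 + 22 + 19 + 15 + 12 + 13 + 19 + 1 + 21 + 20 + 20 + 17 + 7) / 13 = 203 / 13 = 15.6154
UCL = c̄ + 3√c̄ = 15.6154 + 3 × √15.6154 = 15.6154 + 3 × 3.9516 = 27.4703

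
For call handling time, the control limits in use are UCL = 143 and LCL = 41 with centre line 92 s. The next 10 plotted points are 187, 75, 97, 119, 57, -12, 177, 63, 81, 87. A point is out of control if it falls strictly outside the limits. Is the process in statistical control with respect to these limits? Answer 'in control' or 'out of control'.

Compare each point to [41, 143]: sample 1 = 187 > UCL; sample 6 = -12 < LCL; sample 7 = 177 > UCL.

out of control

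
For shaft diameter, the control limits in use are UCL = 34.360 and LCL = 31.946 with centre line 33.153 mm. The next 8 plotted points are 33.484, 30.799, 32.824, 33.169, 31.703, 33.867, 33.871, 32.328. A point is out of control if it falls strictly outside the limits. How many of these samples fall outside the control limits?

2

Compare each point to [31.946, 34.360]: sample 2 = 30.799 < LCL; sample 5 = 31.703 < LCL.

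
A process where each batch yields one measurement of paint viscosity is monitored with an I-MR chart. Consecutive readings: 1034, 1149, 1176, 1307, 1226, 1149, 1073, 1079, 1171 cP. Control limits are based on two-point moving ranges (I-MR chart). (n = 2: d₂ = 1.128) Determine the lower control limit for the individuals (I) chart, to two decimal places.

950.43

X̄ = (1034 + 1149 + 1176 + 1307 + 1226 + 1149 + 1073 + 1079 + 1171) / 9 = 1151.5556
Moving ranges: 115, 27, 131, 81, 77, 76, 6, 92; M̄R̄ = 605.0000 / 8 = 75.6250
LCL = X̄ − 3·M̄R̄/d₂ = 1151.5556 − 3 × 75.6250 / 1.128 = 950.4252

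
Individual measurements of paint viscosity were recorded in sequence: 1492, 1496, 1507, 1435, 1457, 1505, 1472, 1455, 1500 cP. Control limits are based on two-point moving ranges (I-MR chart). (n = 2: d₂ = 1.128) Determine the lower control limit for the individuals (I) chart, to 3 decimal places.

X̄ = (1492 + 1496 + 1507 + 1435 + 1457 + 1505 + 1472 + 1455 + 1500) / 9 = 1479.8889
Moving ranges: 4, 11, 72, 22, 48, 33, 17, 45; M̄R̄ = 252.0000 / 8 = 31.5000
LCL = X̄ − 3·M̄R̄/d₂ = 1479.8889 − 3 × 31.5000 / 1.128 = 1396.1123

1396.112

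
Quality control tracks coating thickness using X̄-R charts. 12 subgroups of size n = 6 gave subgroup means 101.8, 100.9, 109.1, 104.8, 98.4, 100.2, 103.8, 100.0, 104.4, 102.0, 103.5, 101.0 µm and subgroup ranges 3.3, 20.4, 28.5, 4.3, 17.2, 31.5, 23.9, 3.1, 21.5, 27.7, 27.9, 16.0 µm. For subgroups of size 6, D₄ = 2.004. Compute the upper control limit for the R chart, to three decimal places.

37.625

R̄ = (3.3 + 20.4 + 28.5 + 4.3 + 17.2 + 31.5 + 23.9 + 3.1 + 21.5 + 27.7 + 27.9 + 16.0) / 12 = 225.3000 / 12 = 18.7750
UCL_R = D₄·R̄ = 2.004 × 18.7750 = 37.6251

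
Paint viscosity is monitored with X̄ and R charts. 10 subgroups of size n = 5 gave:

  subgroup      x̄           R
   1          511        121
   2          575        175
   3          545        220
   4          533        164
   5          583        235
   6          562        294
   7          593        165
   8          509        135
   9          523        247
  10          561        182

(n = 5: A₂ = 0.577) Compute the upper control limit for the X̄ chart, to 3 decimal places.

661.323

X̄̄ = (511 + 575 + 545 + 533 + 583 + 562 + 593 + 509 + 523 + 561) / 10 = 5495.0000 / 10 = 549.5000
R̄ = (121 + 175 + 220 + 164 + 235 + 294 + 165 + 135 + 247 + 182) / 10 = 1938.0000 / 10 = 193.8000
UCL = X̄̄ + A₂·R̄ = 549.5000 + 0.577 × 193.8000 = 661.3226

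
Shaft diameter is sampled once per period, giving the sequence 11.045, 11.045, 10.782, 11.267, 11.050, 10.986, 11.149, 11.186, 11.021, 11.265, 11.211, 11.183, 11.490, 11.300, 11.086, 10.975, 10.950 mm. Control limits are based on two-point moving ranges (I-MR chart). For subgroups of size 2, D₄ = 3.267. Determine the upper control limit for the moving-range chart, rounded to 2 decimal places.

Moving ranges: 0.000, 0.263, 0.485, 0.217, 0.064, 0.163, 0.037, 0.165, 0.244, 0.054, 0.028, 0.307, 0.190, 0.214, 0.111, 0.025; M̄R̄ = 2.5670 / 16 = 0.1604
UCL_MR = D₄·M̄R̄ = 3.267 × 0.1604 = 0.5241

0.52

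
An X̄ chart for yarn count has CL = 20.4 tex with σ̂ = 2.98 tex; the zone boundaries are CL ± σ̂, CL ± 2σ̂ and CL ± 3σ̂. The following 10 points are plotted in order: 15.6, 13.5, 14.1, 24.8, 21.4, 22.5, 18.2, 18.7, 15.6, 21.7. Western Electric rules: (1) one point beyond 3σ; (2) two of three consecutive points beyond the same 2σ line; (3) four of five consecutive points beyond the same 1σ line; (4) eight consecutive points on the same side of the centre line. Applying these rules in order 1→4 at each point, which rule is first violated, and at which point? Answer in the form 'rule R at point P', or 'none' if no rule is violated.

Zone of each point (C = within 1σ̂, B = 1σ̂–2σ̂, A = 2σ̂–3σ̂, * = beyond 3σ̂; sign = side of CL): 1:-B, 2:-A, 3:-A, 4:+B, 5:+C, 6:+C, 7:-C, 8:-C, 9:-B, 10:+C
Rule 2 (two of three consecutive points beyond the same 2σ limit) is satisfied at point 3.

rule 2 at point 3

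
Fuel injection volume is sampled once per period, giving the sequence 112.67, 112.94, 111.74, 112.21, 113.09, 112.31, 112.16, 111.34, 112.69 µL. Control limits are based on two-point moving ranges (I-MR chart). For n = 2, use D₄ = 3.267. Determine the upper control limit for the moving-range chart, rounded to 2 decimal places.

Moving ranges: 0.27, 1.20, 0.47, 0.88, 0.78, 0.15, 0.82, 1.35; M̄R̄ = 5.9200 / 8 = 0.7400
UCL_MR = D₄·M̄R̄ = 3.267 × 0.7400 = 2.4176

2.42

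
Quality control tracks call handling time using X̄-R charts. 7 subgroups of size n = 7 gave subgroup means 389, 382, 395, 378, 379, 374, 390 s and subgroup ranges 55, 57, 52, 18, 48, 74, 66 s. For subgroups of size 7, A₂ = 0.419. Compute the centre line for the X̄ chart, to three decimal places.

383.857

X̄̄ = (389 + 382 + 395 + 378 + 379 + 374 + 390) / 7 = 2687.0000 / 7 = 383.8571
CL = X̄̄ = 383.8571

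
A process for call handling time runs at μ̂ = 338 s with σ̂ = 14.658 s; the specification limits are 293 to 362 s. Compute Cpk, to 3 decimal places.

Cpu = (USL − μ̂) / (3σ̂) = (362 − 338) / (3 × 14.658) = 0.5458; Cpl = (μ̂ − LSL) / (3σ̂) = (338 − 293) / (3 × 14.658) = 1.0233; Cpk = min(Cpu, Cpl) = 0.5458

0.546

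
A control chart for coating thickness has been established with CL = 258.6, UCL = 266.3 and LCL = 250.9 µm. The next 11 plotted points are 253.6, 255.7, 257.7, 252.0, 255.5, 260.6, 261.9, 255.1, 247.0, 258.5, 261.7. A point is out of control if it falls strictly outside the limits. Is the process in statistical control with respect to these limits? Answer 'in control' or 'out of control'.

out of control

Compare each point to [250.9, 266.3]: sample 9 = 247.0 < LCL.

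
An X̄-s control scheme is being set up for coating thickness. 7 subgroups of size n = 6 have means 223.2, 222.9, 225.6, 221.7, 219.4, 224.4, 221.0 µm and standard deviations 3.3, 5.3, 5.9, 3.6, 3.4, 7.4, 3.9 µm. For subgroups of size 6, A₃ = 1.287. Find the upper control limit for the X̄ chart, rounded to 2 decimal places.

X̄̄ = (223.2 + 222.9 + 225.6 + 221.7 + 219.4 + 224.4 + 221.0) / 7 = 222.6000
s̄ = (3.3 + 5.3 + 5.9 + 3.6 + 3.4 + 7.4 + 3.9) / 7 = 4.6857
UCL = X̄̄ + A₃·s̄ = 222.6000 + 1.287 × 4.6857 = 228.6305

228.63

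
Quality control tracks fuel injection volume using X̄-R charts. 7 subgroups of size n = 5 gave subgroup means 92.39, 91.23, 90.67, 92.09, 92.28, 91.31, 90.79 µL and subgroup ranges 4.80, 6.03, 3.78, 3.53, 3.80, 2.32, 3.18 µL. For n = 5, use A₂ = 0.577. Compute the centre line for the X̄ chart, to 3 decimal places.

X̄̄ = (92.39 + 91.23 + 90.67 + 92.09 + 92.28 + 91.31 + 90.79) / 7 = 640.7600 / 7 = 91.5371
CL = X̄̄ = 91.5371

91.537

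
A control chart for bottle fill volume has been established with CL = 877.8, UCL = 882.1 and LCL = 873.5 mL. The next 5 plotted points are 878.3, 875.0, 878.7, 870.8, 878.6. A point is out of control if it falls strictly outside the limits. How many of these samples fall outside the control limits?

1

Compare each point to [873.5, 882.1]: sample 4 = 870.8 < LCL.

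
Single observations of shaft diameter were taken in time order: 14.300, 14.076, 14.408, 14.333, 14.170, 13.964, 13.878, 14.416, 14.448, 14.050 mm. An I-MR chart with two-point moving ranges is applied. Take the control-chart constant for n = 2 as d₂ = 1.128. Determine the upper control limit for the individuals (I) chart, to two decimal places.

X̄ = (14.300 + 14.076 + 14.408 + 14.333 + 14.170 + 13.964 + 13.878 + 14.416 + 14.448 + 14.050) / 10 = 14.2043
Moving ranges: 0.224, 0.332, 0.075, 0.163, 0.206, 0.086, 0.538, 0.032, 0.398; M̄R̄ = 2.0540 / 9 = 0.2282
UCL = X̄ + 3·M̄R̄/d₂ = 14.2043 + 3 × 0.2282 / 1.128 = 14.8113

14.81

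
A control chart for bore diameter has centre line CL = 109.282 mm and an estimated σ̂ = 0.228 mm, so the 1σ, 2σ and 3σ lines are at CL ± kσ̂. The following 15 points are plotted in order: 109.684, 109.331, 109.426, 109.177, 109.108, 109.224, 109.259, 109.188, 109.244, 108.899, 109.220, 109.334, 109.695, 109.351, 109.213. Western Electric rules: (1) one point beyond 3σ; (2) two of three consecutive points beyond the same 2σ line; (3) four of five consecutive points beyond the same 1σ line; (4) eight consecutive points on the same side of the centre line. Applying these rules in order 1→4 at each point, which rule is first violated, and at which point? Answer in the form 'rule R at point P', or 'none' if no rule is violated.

rule 4 at point 11

Zone of each point (C = within 1σ̂, B = 1σ̂–2σ̂, A = 2σ̂–3σ̂, * = beyond 3σ̂; sign = side of CL): 1:+B, 2:+C, 3:+C, 4:-C, 5:-C, 6:-C, 7:-C, 8:-C, 9:-C, 10:-B, 11:-C, 12:+C, 13:+B, 14:+C, 15:-C
Rule 4 (eight consecutive points on the same side of the centre line) is satisfied at point 11.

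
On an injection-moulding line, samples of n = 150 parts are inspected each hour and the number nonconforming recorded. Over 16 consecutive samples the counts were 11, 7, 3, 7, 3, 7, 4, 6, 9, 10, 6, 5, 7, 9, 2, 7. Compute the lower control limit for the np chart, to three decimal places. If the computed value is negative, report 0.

0.000

p̄ = Σdᵢ / (k·n) = 103 / (16 × 150) = 0.04292
LCL = np̄ − 3·√(np̄(1−p̄)) = 6.4375 − 3 × 2.4822 = -1.0090 → 0 (negative, so LCL = 0)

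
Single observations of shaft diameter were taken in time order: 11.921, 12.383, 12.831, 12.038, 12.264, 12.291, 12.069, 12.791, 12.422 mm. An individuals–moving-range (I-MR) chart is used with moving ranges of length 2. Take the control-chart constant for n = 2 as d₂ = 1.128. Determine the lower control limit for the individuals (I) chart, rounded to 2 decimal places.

11.25

X̄ = (11.921 + 12.383 + 12.831 + 12.038 + 12.264 + 12.291 + 12.069 + 12.791 + 12.422) / 9 = 12.3344
Moving ranges: 0.462, 0.448, 0.793, 0.226, 0.027, 0.222, 0.722, 0.369; M̄R̄ = 3.2690 / 8 = 0.4086
LCL = X̄ − 3·M̄R̄/d₂ = 12.3344 − 3 × 0.4086 / 1.128 = 11.2477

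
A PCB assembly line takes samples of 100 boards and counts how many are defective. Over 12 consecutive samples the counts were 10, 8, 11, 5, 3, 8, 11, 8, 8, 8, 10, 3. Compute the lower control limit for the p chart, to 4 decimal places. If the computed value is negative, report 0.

p̄ = Σdᵢ / (k·n) = 93 / (12 × 100) = 0.07750
LCL = p̄ − 3·√(p̄(1−p̄)/n) = 0.07750 − 3 × 0.02674 = -0.00271 → 0 (negative, so LCL = 0)

0.0000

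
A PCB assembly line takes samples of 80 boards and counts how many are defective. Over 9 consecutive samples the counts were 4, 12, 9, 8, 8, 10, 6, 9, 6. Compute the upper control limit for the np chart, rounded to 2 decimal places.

p̄ = Σdᵢ / (k·n) = 72 / (9 × 80) = 0.10000
UCL = np̄ + 3·√(np̄(1−p̄)) = 8.0000 + 3 × √(8.0000×0.90000) = 8.0000 + 3 × 2.6833 = 16.0498

16.05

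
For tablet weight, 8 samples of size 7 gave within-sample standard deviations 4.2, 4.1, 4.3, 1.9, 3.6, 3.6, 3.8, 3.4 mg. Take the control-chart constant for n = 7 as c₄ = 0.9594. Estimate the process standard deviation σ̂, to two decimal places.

3.77

s̄ = (4.2 + 4.1 + 4.3 + 1.9 + 3.6 + 3.6 + 3.8 + 3.4) / 8 = 3.6125
σ̂ = s̄ / c₄ = 3.6125 / 0.9594 = 3.7654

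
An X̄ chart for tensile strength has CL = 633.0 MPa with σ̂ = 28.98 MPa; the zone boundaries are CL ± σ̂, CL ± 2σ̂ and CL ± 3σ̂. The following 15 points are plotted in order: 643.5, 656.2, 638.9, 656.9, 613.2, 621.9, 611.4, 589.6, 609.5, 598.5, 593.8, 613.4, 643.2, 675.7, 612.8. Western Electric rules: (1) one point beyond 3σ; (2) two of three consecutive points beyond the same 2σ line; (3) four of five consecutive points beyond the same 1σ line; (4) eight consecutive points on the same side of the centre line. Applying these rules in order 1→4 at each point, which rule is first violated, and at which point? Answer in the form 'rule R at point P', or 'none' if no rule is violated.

rule 4 at point 12

Zone of each point (C = within 1σ̂, B = 1σ̂–2σ̂, A = 2σ̂–3σ̂, * = beyond 3σ̂; sign = side of CL): 1:+C, 2:+C, 3:+C, 4:+C, 5:-C, 6:-C, 7:-C, 8:-B, 9:-C, 10:-B, 11:-B, 12:-C, 13:+C, 14:+B, 15:-C
Rule 4 (eight consecutive points on the same side of the centre line) is satisfied at point 12.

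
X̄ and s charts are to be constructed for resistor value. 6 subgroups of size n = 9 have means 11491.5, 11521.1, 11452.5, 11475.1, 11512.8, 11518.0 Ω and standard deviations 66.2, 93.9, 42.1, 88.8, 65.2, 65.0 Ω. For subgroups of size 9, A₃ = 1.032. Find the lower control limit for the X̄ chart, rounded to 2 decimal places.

X̄̄ = (11491.5 + 11521.1 + 11452.5 + 11475.1 + 11512.8 + 11518.0) / 6 = 11495.1667
s̄ = (66.2 + 93.9 + 42.1 + 88.8 + 65.2 + 65.0) / 6 = 70.2000
LCL = X̄̄ − A₃·s̄ = 11495.1667 − 1.032 × 70.2000 = 11422.7203

11422.72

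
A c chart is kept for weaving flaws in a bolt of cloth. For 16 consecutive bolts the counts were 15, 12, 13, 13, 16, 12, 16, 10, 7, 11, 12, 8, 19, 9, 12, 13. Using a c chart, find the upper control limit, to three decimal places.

22.928

c̄ = (15 + 12 + 13 + 13 + 16 + 12 + 16 + 10 + 7 + 11 + 12 + 8 + 19 + 9 + 12 + 13) / 16 = 198 / 16 = 12.3750
UCL = c̄ + 3√c̄ = 12.3750 + 3 × √12.3750 = 12.3750 + 3 × 3.5178 = 22.9284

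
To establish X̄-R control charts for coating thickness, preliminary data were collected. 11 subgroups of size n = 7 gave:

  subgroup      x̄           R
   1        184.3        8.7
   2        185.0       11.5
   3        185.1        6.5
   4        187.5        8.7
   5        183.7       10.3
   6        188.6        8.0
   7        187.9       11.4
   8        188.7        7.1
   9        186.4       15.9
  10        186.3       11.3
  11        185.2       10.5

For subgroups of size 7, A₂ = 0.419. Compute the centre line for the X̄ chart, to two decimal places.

X̄̄ = (184.3 + 185.0 + 185.1 + 187.5 + 183.7 + 188.6 + 187.9 + 188.7 + 186.4 + 186.3 + 185.2) / 11 = 2048.7000 / 11 = 186.2455
CL = X̄̄ = 186.2455

186.25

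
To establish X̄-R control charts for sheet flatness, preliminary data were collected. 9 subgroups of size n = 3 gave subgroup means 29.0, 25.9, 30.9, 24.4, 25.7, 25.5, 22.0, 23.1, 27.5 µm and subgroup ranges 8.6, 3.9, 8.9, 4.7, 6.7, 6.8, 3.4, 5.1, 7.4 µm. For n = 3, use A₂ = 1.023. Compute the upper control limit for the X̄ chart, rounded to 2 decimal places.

X̄̄ = (29.0 + 25.9 + 30.9 + 24.4 + 25.7 + 25.5 + 22.0 + 23.1 + 27.5) / 9 = 234.0000 / 9 = 26.0000
R̄ = (8.6 + 3.9 + 8.9 + 4.7 + 6.7 + 6.8 + 3.4 + 5.1 + 7.4) / 9 = 55.5000 / 9 = 6.1667
UCL = X̄̄ + A₂·R̄ = 26.0000 + 1.023 × 6.1667 = 32.3085

32.31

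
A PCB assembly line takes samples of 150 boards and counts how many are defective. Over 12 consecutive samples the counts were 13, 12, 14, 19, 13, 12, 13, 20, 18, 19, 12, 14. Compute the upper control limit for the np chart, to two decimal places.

25.91

p̄ = Σdᵢ / (k·n) = 179 / (12 × 150) = 0.09944
UCL = np̄ + 3·√(np̄(1−p̄)) = 14.9167 + 3 × √(14.9167×0.90056) = 14.9167 + 3 × 3.6651 = 25.9121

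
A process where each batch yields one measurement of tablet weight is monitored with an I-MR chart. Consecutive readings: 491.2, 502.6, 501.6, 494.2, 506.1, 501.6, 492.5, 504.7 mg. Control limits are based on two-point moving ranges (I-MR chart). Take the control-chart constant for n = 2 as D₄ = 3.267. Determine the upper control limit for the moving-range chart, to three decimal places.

Moving ranges: 11.4, 1.0, 7.4, 11.9, 4.5, 9.1, 12.2; M̄R̄ = 57.5000 / 7 = 8.2143
UCL_MR = D₄·M̄R̄ = 3.267 × 8.2143 = 26.8361

26.836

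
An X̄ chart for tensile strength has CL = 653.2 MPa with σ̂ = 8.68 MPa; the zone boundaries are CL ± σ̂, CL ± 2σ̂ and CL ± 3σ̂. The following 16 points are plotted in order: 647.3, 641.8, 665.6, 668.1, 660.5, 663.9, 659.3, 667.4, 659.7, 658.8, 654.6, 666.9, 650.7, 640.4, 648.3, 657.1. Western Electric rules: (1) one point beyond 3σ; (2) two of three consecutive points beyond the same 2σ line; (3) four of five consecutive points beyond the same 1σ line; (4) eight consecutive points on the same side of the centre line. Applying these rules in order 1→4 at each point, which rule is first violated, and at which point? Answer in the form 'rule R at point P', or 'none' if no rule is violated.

Zone of each point (C = within 1σ̂, B = 1σ̂–2σ̂, A = 2σ̂–3σ̂, * = beyond 3σ̂; sign = side of CL): 1:-C, 2:-B, 3:+B, 4:+B, 5:+C, 6:+B, 7:+C, 8:+B, 9:+C, 10:+C, 11:+C, 12:+B, 13:-C, 14:-B, 15:-C, 16:+C
Rule 4 (eight consecutive points on the same side of the centre line) is satisfied at point 10.

rule 4 at point 10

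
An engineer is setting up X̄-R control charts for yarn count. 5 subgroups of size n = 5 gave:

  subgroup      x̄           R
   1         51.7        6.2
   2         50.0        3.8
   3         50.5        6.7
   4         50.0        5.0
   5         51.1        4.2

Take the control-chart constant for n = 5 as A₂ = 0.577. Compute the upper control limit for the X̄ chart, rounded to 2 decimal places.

X̄̄ = (51.7 + 50.0 + 50.5 + 50.0 + 51.1) / 5 = 253.3000 / 5 = 50.6600
R̄ = (6.2 + 3.8 + 6.7 + 5.0 + 4.2) / 5 = 25.9000 / 5 = 5.1800
UCL = X̄̄ + A₂·R̄ = 50.6600 + 0.577 × 5.1800 = 53.6489

53.65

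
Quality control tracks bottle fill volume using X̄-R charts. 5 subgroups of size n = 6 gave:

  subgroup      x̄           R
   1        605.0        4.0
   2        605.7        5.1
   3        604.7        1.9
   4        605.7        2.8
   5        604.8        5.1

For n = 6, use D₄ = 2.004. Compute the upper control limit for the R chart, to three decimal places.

7.575

R̄ = (4.0 + 5.1 + 1.9 + 2.8 + 5.1) / 5 = 18.9000 / 5 = 3.7800
UCL_R = D₄·R̄ = 2.004 × 3.7800 = 7.5751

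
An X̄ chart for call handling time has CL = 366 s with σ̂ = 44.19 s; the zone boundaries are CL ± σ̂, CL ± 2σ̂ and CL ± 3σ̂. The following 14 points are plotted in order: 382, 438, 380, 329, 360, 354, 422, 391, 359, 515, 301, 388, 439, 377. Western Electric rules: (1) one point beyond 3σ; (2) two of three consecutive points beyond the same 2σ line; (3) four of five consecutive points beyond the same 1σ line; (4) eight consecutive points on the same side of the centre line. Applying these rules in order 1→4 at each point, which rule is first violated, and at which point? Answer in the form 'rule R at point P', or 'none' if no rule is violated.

Zone of each point (C = within 1σ̂, B = 1σ̂–2σ̂, A = 2σ̂–3σ̂, * = beyond 3σ̂; sign = side of CL): 1:+C, 2:+B, 3:+C, 4:-C, 5:-C, 6:-C, 7:+B, 8:+C, 9:-C, 10:+*, 11:-B, 12:+C, 13:+B, 14:+C
Rule 1 (one point beyond the 3σ limits) is satisfied at point 10.

rule 1 at point 10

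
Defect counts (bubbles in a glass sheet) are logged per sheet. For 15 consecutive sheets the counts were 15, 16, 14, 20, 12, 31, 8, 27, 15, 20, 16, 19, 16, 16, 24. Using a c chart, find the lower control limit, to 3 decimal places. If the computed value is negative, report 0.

5.229

c̄ = (15 + 16 + 14 + 20 + 12 + 31 + 8 + 27 + 15 + 20 + 16 + 19 + 16 + 16 + 24) / 15 = 269 / 15 = 17.9333
LCL = c̄ − 3√c̄ = 17.9333 − 3 × 4.2348 = 5.2290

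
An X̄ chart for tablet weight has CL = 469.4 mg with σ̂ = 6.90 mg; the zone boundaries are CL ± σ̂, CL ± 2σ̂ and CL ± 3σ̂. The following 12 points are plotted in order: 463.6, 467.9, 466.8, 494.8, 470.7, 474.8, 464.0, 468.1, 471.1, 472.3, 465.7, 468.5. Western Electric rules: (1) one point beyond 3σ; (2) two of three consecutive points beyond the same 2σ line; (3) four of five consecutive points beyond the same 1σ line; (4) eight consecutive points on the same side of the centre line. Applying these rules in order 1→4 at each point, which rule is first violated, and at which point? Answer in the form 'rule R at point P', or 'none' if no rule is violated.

rule 1 at point 4

Zone of each point (C = within 1σ̂, B = 1σ̂–2σ̂, A = 2σ̂–3σ̂, * = beyond 3σ̂; sign = side of CL): 1:-C, 2:-C, 3:-C, 4:+*, 5:+C, 6:+C, 7:-C, 8:-C, 9:+C, 10:+C, 11:-C, 12:-C
Rule 1 (one point beyond the 3σ limits) is satisfied at point 4.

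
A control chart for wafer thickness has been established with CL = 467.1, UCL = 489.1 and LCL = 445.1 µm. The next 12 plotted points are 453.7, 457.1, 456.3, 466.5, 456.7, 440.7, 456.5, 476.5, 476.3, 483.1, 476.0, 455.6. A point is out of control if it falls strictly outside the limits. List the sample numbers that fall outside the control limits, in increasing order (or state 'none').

6

Compare each point to [445.1, 489.1]: sample 6 = 440.7 < LCL.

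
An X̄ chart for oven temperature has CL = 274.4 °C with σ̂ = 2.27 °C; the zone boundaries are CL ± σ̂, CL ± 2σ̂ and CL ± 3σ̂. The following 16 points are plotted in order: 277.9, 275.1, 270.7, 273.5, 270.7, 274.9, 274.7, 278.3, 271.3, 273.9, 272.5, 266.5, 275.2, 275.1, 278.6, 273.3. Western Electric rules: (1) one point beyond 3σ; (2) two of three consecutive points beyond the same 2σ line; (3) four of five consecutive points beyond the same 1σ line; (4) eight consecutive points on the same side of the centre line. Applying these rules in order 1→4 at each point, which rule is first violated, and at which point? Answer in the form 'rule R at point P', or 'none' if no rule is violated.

rule 1 at point 12

Zone of each point (C = within 1σ̂, B = 1σ̂–2σ̂, A = 2σ̂–3σ̂, * = beyond 3σ̂; sign = side of CL): 1:+B, 2:+C, 3:-B, 4:-C, 5:-B, 6:+C, 7:+C, 8:+B, 9:-B, 10:-C, 11:-C, 12:-*, 13:+C, 14:+C, 15:+B, 16:-C
Rule 1 (one point beyond the 3σ limits) is satisfied at point 12.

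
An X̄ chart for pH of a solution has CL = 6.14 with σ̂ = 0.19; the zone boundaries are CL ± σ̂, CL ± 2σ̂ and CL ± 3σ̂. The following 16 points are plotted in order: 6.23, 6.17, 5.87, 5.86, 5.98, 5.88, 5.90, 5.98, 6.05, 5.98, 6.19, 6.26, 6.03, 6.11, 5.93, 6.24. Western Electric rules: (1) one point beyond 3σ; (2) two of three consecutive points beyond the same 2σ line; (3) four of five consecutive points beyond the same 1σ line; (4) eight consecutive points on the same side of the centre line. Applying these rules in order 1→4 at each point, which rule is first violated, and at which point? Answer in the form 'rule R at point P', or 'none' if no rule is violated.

rule 3 at point 7

Zone of each point (C = within 1σ̂, B = 1σ̂–2σ̂, A = 2σ̂–3σ̂, * = beyond 3σ̂; sign = side of CL): 1:+C, 2:+C, 3:-B, 4:-B, 5:-C, 6:-B, 7:-B, 8:-C, 9:-C, 10:-C, 11:+C, 12:+C, 13:-C, 14:-C, 15:-B, 16:+C
Rule 3 (four of five consecutive points beyond the same 1σ limit) is satisfied at point 7.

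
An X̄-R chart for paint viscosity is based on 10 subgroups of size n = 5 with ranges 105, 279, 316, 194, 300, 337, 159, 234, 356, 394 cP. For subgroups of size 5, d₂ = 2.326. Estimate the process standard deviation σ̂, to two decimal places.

R̄ = (105 + 279 + 316 + 194 + 300 + 337 + 159 + 234 + 356 + 394) / 10 = 267.4000
σ̂ = R̄ / d₂ = 267.4000 / 2.326 = 114.9613

114.96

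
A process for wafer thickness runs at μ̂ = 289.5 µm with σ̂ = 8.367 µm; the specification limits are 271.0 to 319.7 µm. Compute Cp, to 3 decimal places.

0.970

Cp = (USL − LSL) / (6σ̂) = (319.7 − 271.0) / (6 × 8.367) = 48.7000 / 50.2020 = 0.9701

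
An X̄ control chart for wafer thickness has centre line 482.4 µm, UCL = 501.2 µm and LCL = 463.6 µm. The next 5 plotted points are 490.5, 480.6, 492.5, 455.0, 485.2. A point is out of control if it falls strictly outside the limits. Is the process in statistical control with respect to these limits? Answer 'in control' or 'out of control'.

out of control

Compare each point to [463.6, 501.2]: sample 4 = 455.0 < LCL.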